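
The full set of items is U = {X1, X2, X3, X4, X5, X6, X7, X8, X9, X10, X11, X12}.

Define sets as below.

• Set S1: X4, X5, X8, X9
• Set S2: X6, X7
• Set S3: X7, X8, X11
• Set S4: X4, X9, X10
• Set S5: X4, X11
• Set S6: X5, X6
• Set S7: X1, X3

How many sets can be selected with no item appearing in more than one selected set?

S3, S4, S6, S7 are pairwise disjoint (S3={X7,X8,X11}; S4={X4,X9,X10}; S6={X5,X6}; S7={X1,X3}).
Every remaining set overlaps one of these, and no 5 of the listed sets are pairwise disjoint, so 4 is the maximum.

4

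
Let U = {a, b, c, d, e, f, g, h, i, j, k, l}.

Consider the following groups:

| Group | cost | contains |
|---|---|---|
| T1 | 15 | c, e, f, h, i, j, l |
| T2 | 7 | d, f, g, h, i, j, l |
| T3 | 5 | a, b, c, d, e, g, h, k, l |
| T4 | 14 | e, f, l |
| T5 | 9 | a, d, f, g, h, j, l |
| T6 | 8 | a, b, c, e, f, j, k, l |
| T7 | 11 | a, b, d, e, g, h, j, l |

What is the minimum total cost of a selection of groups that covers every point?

T2, T3 together cover every point (T2 ∪ T3 = {a, b, c, d, e, f, g, h, i, j, k, l}); total cost 7 + 5 = 12.
No covering selection has total cost below 12.

12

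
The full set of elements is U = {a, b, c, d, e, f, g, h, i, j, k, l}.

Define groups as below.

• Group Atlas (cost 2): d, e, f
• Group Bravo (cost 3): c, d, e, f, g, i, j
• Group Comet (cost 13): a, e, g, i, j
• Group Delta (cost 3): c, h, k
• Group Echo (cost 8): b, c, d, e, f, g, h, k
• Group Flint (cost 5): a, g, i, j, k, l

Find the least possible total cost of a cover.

13

Echo, Flint together cover every element (Echo ∪ Flint = {a, b, c, d, e, f, g, h, i, j, k, l}); total cost 8 + 5 = 13.
The greedy pick Bravo, Delta, Flint, Echo costs 19; no covering selection beats 13.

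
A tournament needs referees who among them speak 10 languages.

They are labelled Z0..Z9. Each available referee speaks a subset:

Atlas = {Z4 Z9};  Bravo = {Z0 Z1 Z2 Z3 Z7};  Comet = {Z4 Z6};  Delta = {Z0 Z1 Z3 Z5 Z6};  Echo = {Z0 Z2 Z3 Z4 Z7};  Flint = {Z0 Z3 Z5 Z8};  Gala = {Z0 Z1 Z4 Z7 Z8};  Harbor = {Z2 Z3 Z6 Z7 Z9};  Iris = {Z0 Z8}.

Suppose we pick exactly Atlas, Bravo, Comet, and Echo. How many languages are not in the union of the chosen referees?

Union of Atlas, Bravo, Comet, Echo = {Z0, Z1, Z2, Z3, Z4, Z6, Z7, Z9}.
Not covered: Z5, Z8 — 2 languages.

2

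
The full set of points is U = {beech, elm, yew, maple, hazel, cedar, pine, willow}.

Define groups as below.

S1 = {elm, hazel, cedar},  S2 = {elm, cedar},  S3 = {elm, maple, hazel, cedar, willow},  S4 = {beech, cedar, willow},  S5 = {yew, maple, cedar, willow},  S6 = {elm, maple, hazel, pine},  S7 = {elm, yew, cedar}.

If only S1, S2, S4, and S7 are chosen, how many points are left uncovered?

2

Union of S1, S2, S4, S7 = {beech, elm, yew, hazel, cedar, willow}.
Not covered: maple, pine — 2 points.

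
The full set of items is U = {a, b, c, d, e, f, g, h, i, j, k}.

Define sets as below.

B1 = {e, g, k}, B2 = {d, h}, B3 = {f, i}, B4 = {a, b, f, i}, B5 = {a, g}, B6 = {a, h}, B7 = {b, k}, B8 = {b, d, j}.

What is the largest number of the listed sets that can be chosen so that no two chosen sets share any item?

B2, B3, B5, B7 are pairwise disjoint (B2={d,h}; B3={f,i}; B5={a,g}; B7={b,k}).
Every remaining set overlaps one of these, and no 5 of the listed sets are pairwise disjoint, so 4 is the maximum.

4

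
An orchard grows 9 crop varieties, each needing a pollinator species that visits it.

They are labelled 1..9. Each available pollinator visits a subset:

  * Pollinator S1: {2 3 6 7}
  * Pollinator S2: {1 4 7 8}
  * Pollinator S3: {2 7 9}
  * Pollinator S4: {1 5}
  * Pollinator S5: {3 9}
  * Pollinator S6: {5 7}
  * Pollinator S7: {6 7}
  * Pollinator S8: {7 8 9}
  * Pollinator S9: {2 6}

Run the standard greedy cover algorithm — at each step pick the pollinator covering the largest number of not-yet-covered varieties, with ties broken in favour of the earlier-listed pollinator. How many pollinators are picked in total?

Greedy: pick S1 (covers 4 new) → pick S2 (covers 3 new) → pick S3 (covers 1 new) → pick S4 (covers 1 new). Total picks: 4.

4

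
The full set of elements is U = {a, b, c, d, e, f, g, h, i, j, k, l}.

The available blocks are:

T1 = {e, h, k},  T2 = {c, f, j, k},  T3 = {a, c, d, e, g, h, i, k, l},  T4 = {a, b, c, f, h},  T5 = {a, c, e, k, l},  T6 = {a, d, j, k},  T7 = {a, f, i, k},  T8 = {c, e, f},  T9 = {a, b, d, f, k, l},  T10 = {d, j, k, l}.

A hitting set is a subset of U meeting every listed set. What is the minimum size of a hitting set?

The 2 elements {f, k} hit every block.
The blocks T6, T8 are pairwise disjoint, so any hitting set needs a separate element for each — at least 2. Hence 2 is optimal.

2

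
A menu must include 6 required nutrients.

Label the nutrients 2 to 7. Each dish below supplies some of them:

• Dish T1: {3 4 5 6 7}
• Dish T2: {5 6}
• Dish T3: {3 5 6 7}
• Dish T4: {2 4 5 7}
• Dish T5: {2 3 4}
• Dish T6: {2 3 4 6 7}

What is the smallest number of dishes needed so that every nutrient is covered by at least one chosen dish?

2

Take {T4, T6}. Their union is {2, 3, 4, 5, 6, 7}, which is all 6 nutrients.
No single dish has all 6 nutrients (the largest, T1, has 5), so 2 is optimal.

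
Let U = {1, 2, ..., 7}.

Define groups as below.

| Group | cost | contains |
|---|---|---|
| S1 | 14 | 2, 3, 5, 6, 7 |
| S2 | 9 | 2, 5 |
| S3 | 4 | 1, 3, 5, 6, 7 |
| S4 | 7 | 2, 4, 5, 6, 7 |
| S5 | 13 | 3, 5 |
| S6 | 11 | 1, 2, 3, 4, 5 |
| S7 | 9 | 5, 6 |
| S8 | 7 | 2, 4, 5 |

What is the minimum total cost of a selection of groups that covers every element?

S3, S8 together cover every element (S3 ∪ S8 = {1, 2, 3, 4, 5, 6, 7}); total cost 4 + 7 = 11.
No covering selection has total cost below 11.

11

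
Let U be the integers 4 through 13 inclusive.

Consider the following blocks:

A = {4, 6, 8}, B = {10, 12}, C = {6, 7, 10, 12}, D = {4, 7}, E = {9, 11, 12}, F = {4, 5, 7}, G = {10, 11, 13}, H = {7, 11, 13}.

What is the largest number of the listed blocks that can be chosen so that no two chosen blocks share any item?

A, B, H are pairwise disjoint (A={4,6,8}; B={10,12}; H={7,11,13}).
Every remaining block overlaps one of these, and no 4 of the listed blocks are pairwise disjoint, so 3 is the maximum.

3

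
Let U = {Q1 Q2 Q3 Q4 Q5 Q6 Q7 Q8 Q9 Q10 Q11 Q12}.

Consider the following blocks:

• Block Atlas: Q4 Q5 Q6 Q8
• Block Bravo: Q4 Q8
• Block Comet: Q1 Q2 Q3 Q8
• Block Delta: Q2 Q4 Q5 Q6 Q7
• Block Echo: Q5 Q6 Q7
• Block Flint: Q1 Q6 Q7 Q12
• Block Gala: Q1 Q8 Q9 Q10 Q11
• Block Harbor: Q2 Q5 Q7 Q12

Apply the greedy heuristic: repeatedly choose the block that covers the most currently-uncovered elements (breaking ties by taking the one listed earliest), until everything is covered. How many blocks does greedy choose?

Greedy: pick Delta (covers 5 new) → pick Gala (covers 5 new) → pick Comet (covers 1 new) → pick Flint (covers 1 new). Total picks: 4.

4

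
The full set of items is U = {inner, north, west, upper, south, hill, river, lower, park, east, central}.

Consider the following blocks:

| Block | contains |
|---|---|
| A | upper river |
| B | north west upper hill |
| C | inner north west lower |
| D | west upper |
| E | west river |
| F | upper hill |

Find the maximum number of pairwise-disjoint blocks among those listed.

E, F are pairwise disjoint (E={west,river}; F={upper,hill}).
Every remaining block overlaps one of these, and no 3 of the listed blocks are pairwise disjoint, so 2 is the maximum.

2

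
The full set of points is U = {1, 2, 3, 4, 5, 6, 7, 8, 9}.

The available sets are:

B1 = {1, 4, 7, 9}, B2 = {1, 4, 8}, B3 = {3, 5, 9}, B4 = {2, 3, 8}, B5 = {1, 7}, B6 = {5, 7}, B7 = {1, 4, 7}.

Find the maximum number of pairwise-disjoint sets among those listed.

2

B2, B3 are pairwise disjoint (B2={1,4,8}; B3={3,5,9}).
Every remaining set overlaps one of these, and no 3 of the listed sets are pairwise disjoint, so 2 is the maximum.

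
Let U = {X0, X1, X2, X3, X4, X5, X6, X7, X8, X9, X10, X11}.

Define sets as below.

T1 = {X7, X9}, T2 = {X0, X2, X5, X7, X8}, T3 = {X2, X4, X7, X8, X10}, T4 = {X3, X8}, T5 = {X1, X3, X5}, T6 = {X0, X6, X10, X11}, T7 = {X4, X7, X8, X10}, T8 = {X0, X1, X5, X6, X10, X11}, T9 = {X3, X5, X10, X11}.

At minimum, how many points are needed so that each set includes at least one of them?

3

H = {X0, X3, X7} meets every set (each contains at least one member of H), and |H| = 3.
The sets T1, T4, T8 are pairwise disjoint, so any hitting set needs a separate point for each — at least 3. Hence 3 is optimal.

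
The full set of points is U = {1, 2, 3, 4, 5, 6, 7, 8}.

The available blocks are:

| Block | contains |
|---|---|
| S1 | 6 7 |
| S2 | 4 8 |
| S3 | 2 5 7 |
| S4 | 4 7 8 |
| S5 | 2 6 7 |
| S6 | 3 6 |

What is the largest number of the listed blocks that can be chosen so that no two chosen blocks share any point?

3

S2, S3, S6 are pairwise disjoint (S2={4,8}; S3={2,5,7}; S6={3,6}).
Every remaining block overlaps one of these, and no 4 of the listed blocks are pairwise disjoint, so 3 is the maximum.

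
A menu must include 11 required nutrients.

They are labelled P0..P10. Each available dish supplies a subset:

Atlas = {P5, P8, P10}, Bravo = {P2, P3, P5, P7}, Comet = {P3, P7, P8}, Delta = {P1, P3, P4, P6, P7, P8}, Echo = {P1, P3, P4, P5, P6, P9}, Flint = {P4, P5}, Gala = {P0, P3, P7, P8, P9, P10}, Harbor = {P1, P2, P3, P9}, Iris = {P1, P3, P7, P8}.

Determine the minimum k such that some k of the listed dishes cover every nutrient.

Bravo and Delta and Gala together: Bravo ∪ Delta ∪ Gala = {P0, P1, P2, P3, P4, P5, P6, P7, P8, P9, P10} — every nutrient is covered.
Only Gala contains P0, so Gala is forced; the remaining 5 nutrients need at least 2 more dishes (each remaining dish adds at most 4) — so at least 3 dishes are needed, and 3 is optimal.

3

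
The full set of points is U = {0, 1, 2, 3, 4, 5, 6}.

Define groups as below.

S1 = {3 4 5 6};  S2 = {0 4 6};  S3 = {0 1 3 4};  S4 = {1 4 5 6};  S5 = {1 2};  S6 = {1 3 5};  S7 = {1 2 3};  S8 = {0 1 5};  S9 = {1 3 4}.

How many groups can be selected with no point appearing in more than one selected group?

2

S2, S6 are pairwise disjoint (S2={0,4,6}; S6={1,3,5}).
Every remaining group overlaps one of these, and no 3 of the listed groups are pairwise disjoint, so 2 is the maximum.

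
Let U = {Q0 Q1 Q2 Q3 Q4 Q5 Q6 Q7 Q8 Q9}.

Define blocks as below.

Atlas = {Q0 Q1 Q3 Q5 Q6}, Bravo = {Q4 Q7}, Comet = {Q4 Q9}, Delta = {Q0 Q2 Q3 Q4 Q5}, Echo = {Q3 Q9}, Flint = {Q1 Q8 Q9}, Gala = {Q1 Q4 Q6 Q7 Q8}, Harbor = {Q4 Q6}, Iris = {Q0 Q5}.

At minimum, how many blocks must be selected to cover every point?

3

Delta and Echo and Gala together: Delta ∪ Echo ∪ Gala = {Q0, Q1, Q2, Q3, Q4, Q5, Q6, Q7, Q8, Q9} — every point is covered.
Only Delta contains Q2, so Delta is forced; the remaining 5 points need at least 2 more blocks (each remaining block adds at most 4) — so at least 3 blocks are needed, and 3 is optimal.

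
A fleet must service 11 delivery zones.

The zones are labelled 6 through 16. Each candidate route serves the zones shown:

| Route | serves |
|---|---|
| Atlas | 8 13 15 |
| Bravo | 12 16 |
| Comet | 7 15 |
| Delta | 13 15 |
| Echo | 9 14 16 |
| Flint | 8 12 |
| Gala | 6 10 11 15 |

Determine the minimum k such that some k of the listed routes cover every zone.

5

Take {Atlas, Comet, Echo, Flint, Gala}. Their union is {6, 7, 8, 9, 10, 11, 12, 13, 14, 15, 16}, which is all 11 zones.
No 4 of the 7 routes cover everything (all 35 combinations miss at least one zone), so 5 is optimal.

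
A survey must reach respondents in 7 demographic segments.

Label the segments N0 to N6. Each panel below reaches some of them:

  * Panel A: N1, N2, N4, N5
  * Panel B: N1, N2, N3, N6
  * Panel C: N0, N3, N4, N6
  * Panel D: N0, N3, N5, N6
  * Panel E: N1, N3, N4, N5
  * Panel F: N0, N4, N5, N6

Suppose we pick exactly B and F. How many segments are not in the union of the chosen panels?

Union of B, F = {N0, N1, N2, N3, N4, N5, N6} — that's every segment, so 0 are uncovered.

0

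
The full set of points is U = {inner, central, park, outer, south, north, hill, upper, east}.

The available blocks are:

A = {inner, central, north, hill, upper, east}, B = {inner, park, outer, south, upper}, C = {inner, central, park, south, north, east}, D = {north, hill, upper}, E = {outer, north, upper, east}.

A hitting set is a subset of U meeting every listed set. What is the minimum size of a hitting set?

H = {upper, east} meets every block (each contains at least one member of H), and |H| = 2.
No single point lies in every block, so at least 2 are needed and 2 is optimal.

2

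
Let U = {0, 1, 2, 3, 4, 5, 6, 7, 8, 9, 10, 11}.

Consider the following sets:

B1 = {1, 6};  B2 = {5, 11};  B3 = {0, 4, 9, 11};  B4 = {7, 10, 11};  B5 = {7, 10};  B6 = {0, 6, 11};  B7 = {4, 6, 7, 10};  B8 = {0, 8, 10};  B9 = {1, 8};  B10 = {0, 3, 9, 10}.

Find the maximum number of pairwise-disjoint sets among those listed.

3

B2, B9, B10 are pairwise disjoint (B2={5,11}; B9={1,8}; B10={0,3,9,10}).
Every remaining set overlaps one of these, and no 4 of the listed sets are pairwise disjoint, so 3 is the maximum.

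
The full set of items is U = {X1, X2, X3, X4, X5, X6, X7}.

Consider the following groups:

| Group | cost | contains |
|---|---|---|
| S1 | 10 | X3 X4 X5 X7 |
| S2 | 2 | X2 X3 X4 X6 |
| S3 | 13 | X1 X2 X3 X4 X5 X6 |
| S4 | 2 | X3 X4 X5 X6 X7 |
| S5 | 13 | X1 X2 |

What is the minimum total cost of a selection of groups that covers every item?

S4, S5 together cover every item (S4 ∪ S5 = {X1, X2, X3, X4, X5, X6, X7}); total cost 2 + 13 = 15.
The greedy pick S4, S2, S3 costs 17; no covering selection beats 15.

15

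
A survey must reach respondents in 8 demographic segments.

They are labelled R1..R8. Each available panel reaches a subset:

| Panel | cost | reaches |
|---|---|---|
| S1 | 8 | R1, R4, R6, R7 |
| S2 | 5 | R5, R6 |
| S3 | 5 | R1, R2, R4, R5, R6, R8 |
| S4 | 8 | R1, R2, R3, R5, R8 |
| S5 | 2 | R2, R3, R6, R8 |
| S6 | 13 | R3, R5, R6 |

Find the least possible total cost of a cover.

15

S1, S3, S5 together cover every segment (S1 ∪ S3 ∪ S5 = {R1, R2, R3, R4, R5, R6, R7, R8}); total cost 8 + 5 + 2 = 15.
No covering selection has total cost below 15.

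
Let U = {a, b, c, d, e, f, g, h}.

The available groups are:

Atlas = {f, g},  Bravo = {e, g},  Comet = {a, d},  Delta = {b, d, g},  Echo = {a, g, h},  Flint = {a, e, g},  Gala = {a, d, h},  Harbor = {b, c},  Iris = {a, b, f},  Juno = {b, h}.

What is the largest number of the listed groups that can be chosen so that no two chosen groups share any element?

Atlas, Comet, Juno are pairwise disjoint (Atlas={f,g}; Comet={a,d}; Juno={b,h}).
Every remaining group overlaps one of these, and no 4 of the listed groups are pairwise disjoint, so 3 is the maximum.

3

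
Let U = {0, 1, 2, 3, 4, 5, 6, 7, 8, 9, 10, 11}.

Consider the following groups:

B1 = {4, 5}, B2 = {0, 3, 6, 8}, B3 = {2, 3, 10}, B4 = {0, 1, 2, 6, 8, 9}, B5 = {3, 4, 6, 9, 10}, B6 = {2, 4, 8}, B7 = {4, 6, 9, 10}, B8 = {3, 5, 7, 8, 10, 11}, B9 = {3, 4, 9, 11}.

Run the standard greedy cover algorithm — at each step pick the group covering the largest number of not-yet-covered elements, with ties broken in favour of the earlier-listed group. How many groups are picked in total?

Greedy: pick B4 (covers 6 new) → pick B8 (covers 5 new) → pick B1 (covers 1 new). Total picks: 3.

3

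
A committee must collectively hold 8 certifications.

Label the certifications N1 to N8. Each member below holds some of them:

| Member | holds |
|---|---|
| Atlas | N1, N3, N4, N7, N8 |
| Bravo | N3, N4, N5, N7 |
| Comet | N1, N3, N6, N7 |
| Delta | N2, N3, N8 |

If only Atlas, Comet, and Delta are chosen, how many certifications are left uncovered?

Union of Atlas, Comet, Delta = {N1, N2, N3, N4, N6, N7, N8}.
Not covered: N5 — 1 certification.

1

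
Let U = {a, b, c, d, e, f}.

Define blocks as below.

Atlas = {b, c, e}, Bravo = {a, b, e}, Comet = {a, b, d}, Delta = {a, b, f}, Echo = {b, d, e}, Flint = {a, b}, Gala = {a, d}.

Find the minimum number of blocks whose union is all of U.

Take {Atlas, Delta, Echo}. Their union is {a, b, c, d, e, f}, which is all 6 points.
Only Atlas contains c, so Atlas is forced; the remaining 3 points need at least 2 more blocks (each remaining block adds at most 2) — so at least 3 blocks are needed, and 3 is optimal.

3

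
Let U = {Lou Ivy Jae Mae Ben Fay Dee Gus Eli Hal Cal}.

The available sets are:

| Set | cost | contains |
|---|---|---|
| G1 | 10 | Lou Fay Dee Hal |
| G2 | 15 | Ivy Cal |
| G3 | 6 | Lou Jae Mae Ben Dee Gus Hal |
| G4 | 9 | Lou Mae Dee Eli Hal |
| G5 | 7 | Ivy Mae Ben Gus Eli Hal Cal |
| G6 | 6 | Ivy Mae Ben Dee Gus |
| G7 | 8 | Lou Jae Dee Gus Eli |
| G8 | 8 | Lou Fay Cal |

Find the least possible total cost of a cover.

21

G3, G5, G8 together cover every point (G3 ∪ G5 ∪ G8 = {Lou, Ivy, Jae, Mae, Ben, Fay, Dee, Gus, Eli, Hal, Cal}); total cost 6 + 7 + 8 = 21.
No covering selection has total cost below 21.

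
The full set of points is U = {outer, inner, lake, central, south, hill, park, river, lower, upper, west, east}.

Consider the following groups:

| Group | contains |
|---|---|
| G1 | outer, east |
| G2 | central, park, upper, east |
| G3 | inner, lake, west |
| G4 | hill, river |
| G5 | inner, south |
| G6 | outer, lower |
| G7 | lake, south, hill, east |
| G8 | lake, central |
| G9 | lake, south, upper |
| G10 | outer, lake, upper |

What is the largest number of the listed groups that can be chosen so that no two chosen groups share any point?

4

G2, G3, G4, G6 are pairwise disjoint (G2={central,park,upper,east}; G3={inner,lake,west}; G4={hill,river}; G6={outer,lower}).
Every remaining group overlaps one of these, and no 5 of the listed groups are pairwise disjoint, so 4 is the maximum.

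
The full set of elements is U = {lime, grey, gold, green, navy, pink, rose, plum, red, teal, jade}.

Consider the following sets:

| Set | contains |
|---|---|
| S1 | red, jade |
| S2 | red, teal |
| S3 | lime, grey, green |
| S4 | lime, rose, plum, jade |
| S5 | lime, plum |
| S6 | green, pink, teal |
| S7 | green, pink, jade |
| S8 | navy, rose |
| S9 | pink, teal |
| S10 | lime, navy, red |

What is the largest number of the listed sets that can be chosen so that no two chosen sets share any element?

S1, S3, S8, S9 are pairwise disjoint (S1={red,jade}; S3={lime,grey,green}; S8={navy,rose}; S9={pink,teal}).
Every remaining set overlaps one of these, and no 5 of the listed sets are pairwise disjoint, so 4 is the maximum.

4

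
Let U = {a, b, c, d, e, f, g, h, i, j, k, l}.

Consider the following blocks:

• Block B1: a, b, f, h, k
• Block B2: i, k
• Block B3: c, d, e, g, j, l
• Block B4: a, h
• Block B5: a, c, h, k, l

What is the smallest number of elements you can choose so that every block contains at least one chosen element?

The 3 elements {a, e, k} hit every block.
The blocks B2, B3, B4 are pairwise disjoint, so any hitting set needs a separate element for each — at least 3. Hence 3 is optimal.

3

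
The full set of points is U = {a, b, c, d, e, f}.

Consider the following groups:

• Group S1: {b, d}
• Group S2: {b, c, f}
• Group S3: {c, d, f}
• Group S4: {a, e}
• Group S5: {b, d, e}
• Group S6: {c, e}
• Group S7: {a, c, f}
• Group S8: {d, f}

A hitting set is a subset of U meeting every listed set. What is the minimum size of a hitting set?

3

The 3 points {b, e, f} hit every group.
No choice of 2 points meets every group, so 3 is the minimum.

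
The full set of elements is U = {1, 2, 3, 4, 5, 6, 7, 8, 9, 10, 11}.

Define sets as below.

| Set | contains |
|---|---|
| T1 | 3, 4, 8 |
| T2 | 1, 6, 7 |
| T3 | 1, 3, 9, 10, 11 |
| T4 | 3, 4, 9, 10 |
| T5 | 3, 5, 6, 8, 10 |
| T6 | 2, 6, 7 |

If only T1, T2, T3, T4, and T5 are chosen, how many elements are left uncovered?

1

Union of T1, T2, T3, T4, T5 = {1, 3, 4, 5, 6, 7, 8, 9, 10, 11}.
Not covered: 2 — 1 element.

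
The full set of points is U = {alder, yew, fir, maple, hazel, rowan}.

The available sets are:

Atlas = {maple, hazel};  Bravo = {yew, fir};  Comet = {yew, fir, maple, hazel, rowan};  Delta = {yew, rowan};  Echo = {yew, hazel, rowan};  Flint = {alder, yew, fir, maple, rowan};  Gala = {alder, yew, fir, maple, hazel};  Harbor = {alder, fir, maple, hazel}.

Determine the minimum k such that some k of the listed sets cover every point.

2

Take {Echo, Flint}. Their union is {alder, yew, fir, maple, hazel, rowan}, which is all 6 points.
No single set has all 6 points (the largest, Comet, has 5), so 2 is optimal.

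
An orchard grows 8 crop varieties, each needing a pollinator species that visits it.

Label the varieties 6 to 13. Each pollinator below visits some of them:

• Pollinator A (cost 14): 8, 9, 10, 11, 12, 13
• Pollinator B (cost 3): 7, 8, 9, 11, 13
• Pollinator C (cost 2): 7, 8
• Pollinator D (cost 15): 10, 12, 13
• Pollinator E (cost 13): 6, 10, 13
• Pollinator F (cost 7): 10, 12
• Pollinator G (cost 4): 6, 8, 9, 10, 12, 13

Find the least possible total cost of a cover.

7

B, G together cover every variety (B ∪ G = {6, 7, 8, 9, 10, 11, 12, 13}); total cost 3 + 4 = 7.
No covering selection has total cost below 7.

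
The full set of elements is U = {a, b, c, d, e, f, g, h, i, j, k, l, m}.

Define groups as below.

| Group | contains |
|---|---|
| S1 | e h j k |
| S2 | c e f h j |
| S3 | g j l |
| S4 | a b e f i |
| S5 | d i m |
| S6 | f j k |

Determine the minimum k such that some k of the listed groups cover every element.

S2 and S3 and S4 and S5 and S6 together: S2 ∪ S3 ∪ S4 ∪ S5 ∪ S6 = {a, b, c, d, e, f, g, h, i, j, k, l, m} — every element is covered.
No 4 of the 6 groups cover everything (all 15 combinations miss at least one element), so 5 is optimal.

5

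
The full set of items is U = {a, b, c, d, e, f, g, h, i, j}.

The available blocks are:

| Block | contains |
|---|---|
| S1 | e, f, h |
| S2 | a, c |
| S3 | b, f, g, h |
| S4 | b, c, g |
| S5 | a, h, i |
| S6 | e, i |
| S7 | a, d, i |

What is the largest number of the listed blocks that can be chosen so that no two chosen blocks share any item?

S2, S3, S6 are pairwise disjoint (S2={a,c}; S3={b,f,g,h}; S6={e,i}).
Every remaining block overlaps one of these, and no 4 of the listed blocks are pairwise disjoint, so 3 is the maximum.

3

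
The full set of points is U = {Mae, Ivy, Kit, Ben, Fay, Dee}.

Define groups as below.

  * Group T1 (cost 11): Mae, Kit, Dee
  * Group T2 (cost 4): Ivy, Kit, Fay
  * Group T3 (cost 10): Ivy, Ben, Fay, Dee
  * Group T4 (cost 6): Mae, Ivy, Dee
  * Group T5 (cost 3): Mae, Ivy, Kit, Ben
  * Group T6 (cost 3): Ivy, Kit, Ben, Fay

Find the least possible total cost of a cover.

9

T4, T6 together cover every point (T4 ∪ T6 = {Mae, Ivy, Kit, Ben, Fay, Dee}); total cost 6 + 3 = 9.
The greedy pick T5, T6, T4 costs 12; no covering selection beats 9.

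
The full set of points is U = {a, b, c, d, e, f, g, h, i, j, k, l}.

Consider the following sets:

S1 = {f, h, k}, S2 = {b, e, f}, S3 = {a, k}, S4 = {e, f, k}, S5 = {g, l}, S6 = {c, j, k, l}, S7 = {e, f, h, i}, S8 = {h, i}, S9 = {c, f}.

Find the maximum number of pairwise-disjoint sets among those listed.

4

S3, S5, S8, S9 are pairwise disjoint (S3={a,k}; S5={g,l}; S8={h,i}; S9={c,f}).
Every remaining set overlaps one of these, and no 5 of the listed sets are pairwise disjoint, so 4 is the maximum.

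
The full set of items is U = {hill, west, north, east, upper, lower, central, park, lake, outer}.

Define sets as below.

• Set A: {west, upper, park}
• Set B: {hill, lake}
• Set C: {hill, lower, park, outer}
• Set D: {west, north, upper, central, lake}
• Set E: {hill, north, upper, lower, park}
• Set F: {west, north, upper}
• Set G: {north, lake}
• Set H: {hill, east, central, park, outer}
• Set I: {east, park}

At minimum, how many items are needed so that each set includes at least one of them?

3

Take T = {west, park, lake}. Each listed set contains at least one of these, so T is a hitting set of size 3.
The sets B, F, I are pairwise disjoint, so any hitting set needs a separate item for each — at least 3. Hence 3 is optimal.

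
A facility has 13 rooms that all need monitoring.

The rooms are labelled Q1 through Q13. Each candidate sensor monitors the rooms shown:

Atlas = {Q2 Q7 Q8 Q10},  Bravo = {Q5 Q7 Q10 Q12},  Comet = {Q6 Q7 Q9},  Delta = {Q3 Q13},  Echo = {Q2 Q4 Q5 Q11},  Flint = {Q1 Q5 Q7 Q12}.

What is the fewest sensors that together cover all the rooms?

Take {Atlas, Comet, Delta, Echo, Flint}. Their union is {Q1, Q2, Q3, Q4, Q5, Q6, Q7, Q8, Q9, Q10, Q11, Q12, Q13}, which is all 13 rooms.
No 4 of the 6 sensors cover everything (all 15 combinations miss at least one room), so 5 is optimal.

5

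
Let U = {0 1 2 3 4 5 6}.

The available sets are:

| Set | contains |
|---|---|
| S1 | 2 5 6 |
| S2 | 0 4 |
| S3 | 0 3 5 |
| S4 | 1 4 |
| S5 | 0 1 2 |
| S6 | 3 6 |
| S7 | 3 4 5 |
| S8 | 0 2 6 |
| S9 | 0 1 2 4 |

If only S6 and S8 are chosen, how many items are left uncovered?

3

Union of S6, S8 = {0, 2, 3, 6}.
Not covered: 1, 4, 5 — 3 items.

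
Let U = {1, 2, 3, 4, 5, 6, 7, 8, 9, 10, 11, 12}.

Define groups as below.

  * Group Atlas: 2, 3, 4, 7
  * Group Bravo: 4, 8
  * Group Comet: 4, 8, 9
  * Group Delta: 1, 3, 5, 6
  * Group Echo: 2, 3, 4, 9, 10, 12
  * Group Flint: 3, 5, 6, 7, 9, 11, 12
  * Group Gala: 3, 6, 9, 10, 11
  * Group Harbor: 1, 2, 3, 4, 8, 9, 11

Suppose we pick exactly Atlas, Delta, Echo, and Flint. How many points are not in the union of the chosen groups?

1

Union of Atlas, Delta, Echo, Flint = {1, 2, 3, 4, 5, 6, 7, 9, 10, 11, 12}.
Not covered: 8 — 1 point.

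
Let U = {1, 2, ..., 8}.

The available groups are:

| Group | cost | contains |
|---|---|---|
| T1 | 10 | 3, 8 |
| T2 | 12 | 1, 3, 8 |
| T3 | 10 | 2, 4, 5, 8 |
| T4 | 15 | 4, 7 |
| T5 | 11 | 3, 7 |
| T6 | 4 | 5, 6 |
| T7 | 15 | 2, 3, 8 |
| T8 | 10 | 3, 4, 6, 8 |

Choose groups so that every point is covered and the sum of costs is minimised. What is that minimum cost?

T2, T3, T5, T6 together cover every point (T2 ∪ T3 ∪ T5 ∪ T6 = {1, 2, 3, 4, 5, 6, 7, 8}); total cost 12 + 10 + 11 + 4 = 37.
No covering selection has total cost below 37.

37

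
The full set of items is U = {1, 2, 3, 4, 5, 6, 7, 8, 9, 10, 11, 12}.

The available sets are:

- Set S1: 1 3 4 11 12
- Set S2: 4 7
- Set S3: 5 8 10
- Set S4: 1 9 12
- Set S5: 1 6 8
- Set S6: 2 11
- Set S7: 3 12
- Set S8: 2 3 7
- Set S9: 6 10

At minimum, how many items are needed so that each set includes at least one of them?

The 5 items {1, 3, 4, 10, 11} hit every set.
No choice of 4 items meets every set, so 5 is the minimum.

5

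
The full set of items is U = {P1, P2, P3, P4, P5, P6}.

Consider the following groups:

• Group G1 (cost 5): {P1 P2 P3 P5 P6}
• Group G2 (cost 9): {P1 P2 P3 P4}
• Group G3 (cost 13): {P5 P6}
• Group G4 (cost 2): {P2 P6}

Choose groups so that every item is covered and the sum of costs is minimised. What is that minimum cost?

G1, G2 together cover every item (G1 ∪ G2 = {P1, P2, P3, P4, P5, P6}); total cost 5 + 9 = 14.
No covering selection has total cost below 14.

14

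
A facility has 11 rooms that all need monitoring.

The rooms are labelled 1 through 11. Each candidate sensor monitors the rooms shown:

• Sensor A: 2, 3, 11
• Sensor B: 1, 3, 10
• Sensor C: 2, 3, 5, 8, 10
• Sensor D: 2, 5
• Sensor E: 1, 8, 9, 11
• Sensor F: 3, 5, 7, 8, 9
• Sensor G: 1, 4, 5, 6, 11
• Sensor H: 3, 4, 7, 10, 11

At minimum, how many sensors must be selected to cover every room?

3

Take {C, F, G}. Their union is {1, 2, 3, 4, 5, 6, 7, 8, 9, 10, 11}, which is all 11 rooms.
Each sensor has at most 5 rooms, and 2·5 = 10 < 11 — so at least 3 sensors are needed, and 3 is optimal.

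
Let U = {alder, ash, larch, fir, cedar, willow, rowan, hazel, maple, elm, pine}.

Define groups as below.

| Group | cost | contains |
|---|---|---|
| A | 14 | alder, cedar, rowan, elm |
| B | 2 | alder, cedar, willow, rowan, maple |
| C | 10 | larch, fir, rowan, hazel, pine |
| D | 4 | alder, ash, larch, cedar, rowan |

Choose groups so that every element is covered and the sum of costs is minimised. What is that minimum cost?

30

A, B, C, D together cover every element (A ∪ B ∪ C ∪ D = {alder, ash, larch, fir, cedar, willow, rowan, hazel, maple, elm, pine}); total cost 14 + 2 + 10 + 4 = 30.
No covering selection has total cost below 30.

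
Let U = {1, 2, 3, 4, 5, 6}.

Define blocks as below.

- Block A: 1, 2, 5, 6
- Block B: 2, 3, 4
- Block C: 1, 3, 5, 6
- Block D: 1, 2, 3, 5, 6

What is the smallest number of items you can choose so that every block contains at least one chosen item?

H = {3, 6} meets every block (each contains at least one member of H), and |H| = 2.
No single item lies in every block, so at least 2 are needed and 2 is optimal.

2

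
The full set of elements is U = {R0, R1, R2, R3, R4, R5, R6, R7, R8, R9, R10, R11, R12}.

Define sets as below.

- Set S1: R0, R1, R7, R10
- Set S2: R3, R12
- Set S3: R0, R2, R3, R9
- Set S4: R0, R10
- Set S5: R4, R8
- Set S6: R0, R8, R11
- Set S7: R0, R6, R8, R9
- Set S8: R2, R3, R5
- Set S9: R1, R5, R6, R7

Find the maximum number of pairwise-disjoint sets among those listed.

S2, S4, S5, S9 are pairwise disjoint (S2={R3,R12}; S4={R0,R10}; S5={R4,R8}; S9={R1,R5,R6,R7}).
Every remaining set overlaps one of these, and no 5 of the listed sets are pairwise disjoint, so 4 is the maximum.

4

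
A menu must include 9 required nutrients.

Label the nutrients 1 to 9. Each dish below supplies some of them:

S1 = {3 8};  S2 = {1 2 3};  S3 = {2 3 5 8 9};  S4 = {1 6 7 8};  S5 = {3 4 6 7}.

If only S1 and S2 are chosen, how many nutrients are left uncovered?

Union of S1, S2 = {1, 2, 3, 8}.
Not covered: 4, 5, 6, 7, 9 — 5 nutrients.

5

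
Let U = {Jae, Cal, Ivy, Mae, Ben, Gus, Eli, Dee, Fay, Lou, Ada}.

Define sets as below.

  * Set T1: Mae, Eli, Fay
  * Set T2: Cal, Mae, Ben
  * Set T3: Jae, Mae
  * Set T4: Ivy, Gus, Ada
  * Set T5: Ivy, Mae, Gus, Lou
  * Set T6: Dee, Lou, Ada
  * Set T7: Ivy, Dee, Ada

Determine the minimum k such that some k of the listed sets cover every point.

5

Take {T1, T2, T3, T5, T6}. Their union is {Jae, Cal, Ivy, Mae, Ben, Gus, Eli, Dee, Fay, Lou, Ada}, which is all 11 points.
No 4 of the 7 sets cover everything (all 35 combinations miss at least one point), so 5 is optimal.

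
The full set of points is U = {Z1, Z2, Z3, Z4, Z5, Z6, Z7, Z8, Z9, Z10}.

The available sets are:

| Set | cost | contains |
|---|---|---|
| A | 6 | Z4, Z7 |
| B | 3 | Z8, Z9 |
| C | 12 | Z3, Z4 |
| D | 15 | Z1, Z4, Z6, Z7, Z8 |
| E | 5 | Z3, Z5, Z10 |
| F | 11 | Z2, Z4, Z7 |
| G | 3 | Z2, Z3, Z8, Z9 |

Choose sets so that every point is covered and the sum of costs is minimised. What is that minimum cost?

23

D, E, G together cover every point (D ∪ E ∪ G = {Z1, Z2, Z3, Z4, Z5, Z6, Z7, Z8, Z9, Z10}); total cost 15 + 5 + 3 = 23.
The greedy pick G, E, A, D costs 29; no covering selection beats 23.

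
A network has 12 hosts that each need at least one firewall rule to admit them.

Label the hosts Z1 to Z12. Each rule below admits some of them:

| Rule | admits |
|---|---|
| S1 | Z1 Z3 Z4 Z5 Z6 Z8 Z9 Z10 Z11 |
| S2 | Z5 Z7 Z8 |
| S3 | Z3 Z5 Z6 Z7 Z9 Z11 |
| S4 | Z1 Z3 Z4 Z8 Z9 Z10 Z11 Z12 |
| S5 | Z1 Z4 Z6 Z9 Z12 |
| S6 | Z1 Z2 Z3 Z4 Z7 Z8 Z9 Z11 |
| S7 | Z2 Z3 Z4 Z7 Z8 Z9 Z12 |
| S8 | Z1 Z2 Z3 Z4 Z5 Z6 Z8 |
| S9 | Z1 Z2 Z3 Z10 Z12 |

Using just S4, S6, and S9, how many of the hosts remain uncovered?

2

Union of S4, S6, S9 = {Z1, Z2, Z3, Z4, Z7, Z8, Z9, Z10, Z11, Z12}.
Not covered: Z5, Z6 — 2 hosts.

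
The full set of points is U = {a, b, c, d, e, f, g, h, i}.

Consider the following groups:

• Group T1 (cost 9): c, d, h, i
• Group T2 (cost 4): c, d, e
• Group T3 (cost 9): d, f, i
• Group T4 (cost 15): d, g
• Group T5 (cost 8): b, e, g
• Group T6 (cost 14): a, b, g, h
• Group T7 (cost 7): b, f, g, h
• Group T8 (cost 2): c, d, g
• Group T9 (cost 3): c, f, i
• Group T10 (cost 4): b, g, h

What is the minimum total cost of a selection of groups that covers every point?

21

T2, T6, T9 together cover every point (T2 ∪ T6 ∪ T9 = {a, b, c, d, e, f, g, h, i}); total cost 4 + 14 + 3 = 21.
The greedy pick T8, T9, T10, T2, T6 costs 27; no covering selection beats 21.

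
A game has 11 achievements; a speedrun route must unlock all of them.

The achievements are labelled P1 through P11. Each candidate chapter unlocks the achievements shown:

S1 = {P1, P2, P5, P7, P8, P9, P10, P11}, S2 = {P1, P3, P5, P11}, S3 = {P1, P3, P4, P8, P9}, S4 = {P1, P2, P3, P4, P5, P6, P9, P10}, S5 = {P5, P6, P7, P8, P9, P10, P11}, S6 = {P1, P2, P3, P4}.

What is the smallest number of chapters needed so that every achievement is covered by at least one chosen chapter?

2

S1 and S4 together: S1 ∪ S4 = {P1, P2, P3, P4, P5, P6, P7, P8, P9, P10, P11} — every achievement is covered.
No single chapter has all 11 achievements (the largest, S1, has 8), so 2 is optimal.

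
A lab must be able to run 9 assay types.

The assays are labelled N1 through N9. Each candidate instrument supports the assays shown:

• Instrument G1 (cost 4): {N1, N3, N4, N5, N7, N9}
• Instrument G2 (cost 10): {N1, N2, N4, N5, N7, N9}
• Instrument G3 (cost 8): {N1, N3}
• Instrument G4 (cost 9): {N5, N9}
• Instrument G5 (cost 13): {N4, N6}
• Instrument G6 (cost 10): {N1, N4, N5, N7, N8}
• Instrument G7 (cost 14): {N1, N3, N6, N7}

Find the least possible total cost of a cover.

34

G2, G6, G7 together cover every assay (G2 ∪ G6 ∪ G7 = {N1, N2, N3, N4, N5, N6, N7, N8, N9}); total cost 10 + 10 + 14 = 34.
The greedy pick G1, G2, G6, G5 costs 37; no covering selection beats 34.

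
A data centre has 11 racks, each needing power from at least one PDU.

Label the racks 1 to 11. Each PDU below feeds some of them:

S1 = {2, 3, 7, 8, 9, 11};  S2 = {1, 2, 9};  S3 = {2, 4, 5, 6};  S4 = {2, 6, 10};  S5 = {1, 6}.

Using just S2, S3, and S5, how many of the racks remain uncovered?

5

Union of S2, S3, S5 = {1, 2, 4, 5, 6, 9}.
Not covered: 3, 7, 8, 10, 11 — 5 racks.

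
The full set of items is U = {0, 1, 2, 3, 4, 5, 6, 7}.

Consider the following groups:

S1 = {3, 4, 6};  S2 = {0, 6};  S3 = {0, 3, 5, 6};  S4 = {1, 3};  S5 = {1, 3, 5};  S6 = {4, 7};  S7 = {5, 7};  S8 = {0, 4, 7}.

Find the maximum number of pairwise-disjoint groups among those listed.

3

S2, S4, S7 are pairwise disjoint (S2={0,6}; S4={1,3}; S7={5,7}).
Every remaining group overlaps one of these, and no 4 of the listed groups are pairwise disjoint, so 3 is the maximum.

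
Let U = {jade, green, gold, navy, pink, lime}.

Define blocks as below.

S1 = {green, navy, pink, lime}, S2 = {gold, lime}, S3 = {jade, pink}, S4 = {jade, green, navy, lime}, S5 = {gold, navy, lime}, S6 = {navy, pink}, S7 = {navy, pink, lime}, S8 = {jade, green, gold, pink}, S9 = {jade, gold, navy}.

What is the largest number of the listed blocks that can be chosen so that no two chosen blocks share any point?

2

S2, S6 are pairwise disjoint (S2={gold,lime}; S6={navy,pink}).
Every remaining block overlaps one of these, and no 3 of the listed blocks are pairwise disjoint, so 2 is the maximum.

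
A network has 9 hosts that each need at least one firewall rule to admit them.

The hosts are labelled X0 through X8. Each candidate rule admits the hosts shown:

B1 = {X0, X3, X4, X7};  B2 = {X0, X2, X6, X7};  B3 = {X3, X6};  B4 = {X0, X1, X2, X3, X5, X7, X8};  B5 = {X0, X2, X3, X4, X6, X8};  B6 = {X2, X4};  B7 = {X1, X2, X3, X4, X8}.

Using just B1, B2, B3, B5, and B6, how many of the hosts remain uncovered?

Union of B1, B2, B3, B5, B6 = {X0, X2, X3, X4, X6, X7, X8}.
Not covered: X1, X5 — 2 hosts.

2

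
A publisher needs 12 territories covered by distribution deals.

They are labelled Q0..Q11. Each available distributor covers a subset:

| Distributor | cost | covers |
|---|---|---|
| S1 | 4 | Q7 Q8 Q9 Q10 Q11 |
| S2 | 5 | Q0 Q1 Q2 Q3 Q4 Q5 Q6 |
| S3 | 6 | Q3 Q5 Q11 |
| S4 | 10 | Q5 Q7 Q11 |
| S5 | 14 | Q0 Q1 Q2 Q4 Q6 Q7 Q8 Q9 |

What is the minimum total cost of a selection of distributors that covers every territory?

S1, S2 together cover every territory (S1 ∪ S2 = {Q0, Q1, Q2, Q3, Q4, Q5, Q6, Q7, Q8, Q9, Q10, Q11}); total cost 4 + 5 = 9.
No covering selection has total cost below 9.

9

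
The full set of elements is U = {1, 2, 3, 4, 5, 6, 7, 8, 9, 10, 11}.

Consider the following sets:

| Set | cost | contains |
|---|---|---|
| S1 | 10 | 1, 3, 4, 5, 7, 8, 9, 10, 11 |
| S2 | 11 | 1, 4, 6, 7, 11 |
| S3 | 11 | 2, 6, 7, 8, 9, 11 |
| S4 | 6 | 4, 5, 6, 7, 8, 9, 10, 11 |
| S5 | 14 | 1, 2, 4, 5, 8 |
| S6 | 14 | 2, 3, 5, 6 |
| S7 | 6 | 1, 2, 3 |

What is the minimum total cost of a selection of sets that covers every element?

S4, S7 together cover every element (S4 ∪ S7 = {1, 2, 3, 4, 5, 6, 7, 8, 9, 10, 11}); total cost 6 + 6 = 12.
No covering selection has total cost below 12.

12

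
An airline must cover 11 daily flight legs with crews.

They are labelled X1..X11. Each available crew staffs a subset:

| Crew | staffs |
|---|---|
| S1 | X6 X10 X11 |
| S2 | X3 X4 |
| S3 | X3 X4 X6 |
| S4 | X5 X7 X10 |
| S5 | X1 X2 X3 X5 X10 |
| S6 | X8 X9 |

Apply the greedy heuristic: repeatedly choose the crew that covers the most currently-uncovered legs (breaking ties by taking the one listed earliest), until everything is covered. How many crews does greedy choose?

5

Greedy: pick S5 (covers 5 new) → pick S1 (covers 2 new) → pick S6 (covers 2 new) → pick S2 (covers 1 new) → pick S4 (covers 1 new). Total picks: 5.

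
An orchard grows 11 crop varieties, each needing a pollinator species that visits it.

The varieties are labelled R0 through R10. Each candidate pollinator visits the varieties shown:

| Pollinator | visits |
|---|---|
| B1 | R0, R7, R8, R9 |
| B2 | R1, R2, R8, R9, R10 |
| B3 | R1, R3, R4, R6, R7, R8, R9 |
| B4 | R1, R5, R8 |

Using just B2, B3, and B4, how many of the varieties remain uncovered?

1

Union of B2, B3, B4 = {R1, R2, R3, R4, R5, R6, R7, R8, R9, R10}.
Not covered: R0 — 1 variety.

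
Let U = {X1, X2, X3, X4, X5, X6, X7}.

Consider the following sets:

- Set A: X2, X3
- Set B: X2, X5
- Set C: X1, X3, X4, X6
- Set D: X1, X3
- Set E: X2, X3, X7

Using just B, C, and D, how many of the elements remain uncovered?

1

Union of B, C, D = {X1, X2, X3, X4, X5, X6}.
Not covered: X7 — 1 element.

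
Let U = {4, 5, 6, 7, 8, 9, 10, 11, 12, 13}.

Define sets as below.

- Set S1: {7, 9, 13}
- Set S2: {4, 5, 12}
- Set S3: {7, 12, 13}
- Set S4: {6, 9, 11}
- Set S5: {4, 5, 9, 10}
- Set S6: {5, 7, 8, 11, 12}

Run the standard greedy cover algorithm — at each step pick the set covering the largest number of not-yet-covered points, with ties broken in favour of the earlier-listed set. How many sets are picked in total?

4

Greedy: pick S6 (covers 5 new) → pick S5 (covers 3 new) → pick S1 (covers 1 new) → pick S4 (covers 1 new). Total picks: 4.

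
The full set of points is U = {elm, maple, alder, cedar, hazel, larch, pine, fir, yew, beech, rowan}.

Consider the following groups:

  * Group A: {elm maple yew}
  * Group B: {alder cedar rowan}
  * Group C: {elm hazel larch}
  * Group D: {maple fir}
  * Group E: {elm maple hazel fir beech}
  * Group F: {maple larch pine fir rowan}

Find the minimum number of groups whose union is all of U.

4

Take {A, B, E, F}. Their union is {elm, maple, alder, cedar, hazel, larch, pine, fir, yew, beech, rowan}, which is all 11 points.
No 3 of the 6 groups cover everything (all 20 combinations miss at least one point), so 4 is optimal.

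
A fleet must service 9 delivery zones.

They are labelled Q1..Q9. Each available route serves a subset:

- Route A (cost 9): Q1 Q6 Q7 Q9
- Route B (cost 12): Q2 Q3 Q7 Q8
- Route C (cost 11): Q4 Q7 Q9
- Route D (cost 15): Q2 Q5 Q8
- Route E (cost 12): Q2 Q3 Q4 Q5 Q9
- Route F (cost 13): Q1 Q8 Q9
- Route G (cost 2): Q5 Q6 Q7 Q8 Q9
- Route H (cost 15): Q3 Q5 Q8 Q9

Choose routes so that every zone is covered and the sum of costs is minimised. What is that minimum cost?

23

A, E, G together cover every zone (A ∪ E ∪ G = {Q1, Q2, Q3, Q4, Q5, Q6, Q7, Q8, Q9}); total cost 9 + 12 + 2 = 23.
No covering selection has total cost below 23.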